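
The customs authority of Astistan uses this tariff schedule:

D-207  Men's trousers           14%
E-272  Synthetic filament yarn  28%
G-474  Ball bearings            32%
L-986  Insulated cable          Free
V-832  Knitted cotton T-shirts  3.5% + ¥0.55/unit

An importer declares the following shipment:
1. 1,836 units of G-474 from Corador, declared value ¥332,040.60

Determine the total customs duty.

¥106,252.99

Line 1 (G-474, Corador, 1,836 units, ¥332,040.60):
Base rate for G-474 is 32%.
Duty = ¥332,040.60 × 32% = ¥106,252.99.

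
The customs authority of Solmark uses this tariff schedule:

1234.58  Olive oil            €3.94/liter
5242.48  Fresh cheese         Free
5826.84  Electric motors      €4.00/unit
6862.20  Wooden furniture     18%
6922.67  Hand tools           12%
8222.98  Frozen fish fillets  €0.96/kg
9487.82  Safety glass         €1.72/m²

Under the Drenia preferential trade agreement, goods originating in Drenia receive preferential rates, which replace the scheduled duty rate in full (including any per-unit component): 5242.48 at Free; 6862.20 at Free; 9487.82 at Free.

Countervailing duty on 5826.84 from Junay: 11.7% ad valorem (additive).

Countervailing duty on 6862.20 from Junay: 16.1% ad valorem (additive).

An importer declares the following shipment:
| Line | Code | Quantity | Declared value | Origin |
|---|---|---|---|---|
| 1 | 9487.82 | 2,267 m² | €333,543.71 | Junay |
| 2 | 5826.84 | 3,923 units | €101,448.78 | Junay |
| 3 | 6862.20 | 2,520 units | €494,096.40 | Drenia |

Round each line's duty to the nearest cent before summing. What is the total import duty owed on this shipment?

Line 1 (9487.82, Junay, 2,267 m², €333,543.71):
Base rate for 9487.82 is €1.72/m².
9487.82 has an FTA preferential rate, but origin Junay is not Drenia; base rate stands.
Duty = 2,267 × €1.72 = €3,899.24.
Line 2 (5826.84, Junay, 3,923 units, €101,448.78):
Base rate for 5826.84 is €4.00/unit.
Additional duty on 5826.84 from Junay: +11.7% ad valorem. Applied ad valorem rate = 11.7%.
Duty = €101,448.78 × 11.7% + 3,923 × €4.00 = €27,561.51.
Line 3 (6862.20, Drenia, 2,520 units, €494,096.40):
Base rate for 6862.20 is 18%.
Origin Drenia qualifies under the Solmark–Drenia agreement and 6862.20 is covered: preferential rate Free applies instead.
The additional-duty order on 6862.20 targets Junay, not Drenia; it does not apply.
Duty = €494,096.40 × 0% = €0.00.
Total = €3,899.24 + €27,561.51 + €0.00 = €31,460.75.

€31,460.75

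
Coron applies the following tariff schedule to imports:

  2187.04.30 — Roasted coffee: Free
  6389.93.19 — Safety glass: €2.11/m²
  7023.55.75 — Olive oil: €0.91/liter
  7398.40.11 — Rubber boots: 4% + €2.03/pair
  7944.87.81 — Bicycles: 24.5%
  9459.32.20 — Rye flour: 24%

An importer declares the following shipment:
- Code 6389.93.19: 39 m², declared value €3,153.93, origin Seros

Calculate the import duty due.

Line 1 (6389.93.19, Seros, 39 m², €3,153.93):
Base rate for 6389.93.19 is €2.11/m².
Duty = 39 × €2.11 = €82.29.

€82.29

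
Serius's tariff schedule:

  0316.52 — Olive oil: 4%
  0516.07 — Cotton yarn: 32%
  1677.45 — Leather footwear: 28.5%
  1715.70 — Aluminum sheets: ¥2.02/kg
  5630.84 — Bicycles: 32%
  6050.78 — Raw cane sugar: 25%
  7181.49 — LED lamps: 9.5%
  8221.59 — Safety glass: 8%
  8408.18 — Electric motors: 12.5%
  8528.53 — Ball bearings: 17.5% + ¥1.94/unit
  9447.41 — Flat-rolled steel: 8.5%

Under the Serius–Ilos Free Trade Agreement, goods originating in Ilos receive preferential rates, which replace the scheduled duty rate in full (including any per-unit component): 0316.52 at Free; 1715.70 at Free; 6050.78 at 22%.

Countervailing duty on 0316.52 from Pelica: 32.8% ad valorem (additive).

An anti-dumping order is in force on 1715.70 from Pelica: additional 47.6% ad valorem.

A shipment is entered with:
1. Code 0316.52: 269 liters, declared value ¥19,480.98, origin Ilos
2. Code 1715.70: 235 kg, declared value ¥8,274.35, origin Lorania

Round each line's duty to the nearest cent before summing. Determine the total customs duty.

¥474.70

Line 1 (0316.52, Ilos, 269 liters, ¥19,480.98):
Base rate for 0316.52 is 4%.
Origin Ilos qualifies under the Serius–Ilos agreement and 0316.52 is covered: preferential rate Free applies instead.
The additional-duty order on 0316.52 targets Pelica, not Ilos; it does not apply.
Duty = ¥19,480.98 × 0% = ¥0.00.
Line 2 (1715.70, Lorania, 235 kg, ¥8,274.35):
Base rate for 1715.70 is ¥2.02/kg.
1715.70 has an FTA preferential rate, but origin Lorania is not Ilos; base rate stands.
The additional-duty order on 1715.70 targets Pelica, not Lorania; it does not apply.
Duty = 235 × ¥2.02 = ¥474.70.
Total = ¥0.00 + ¥474.70 = ¥474.70.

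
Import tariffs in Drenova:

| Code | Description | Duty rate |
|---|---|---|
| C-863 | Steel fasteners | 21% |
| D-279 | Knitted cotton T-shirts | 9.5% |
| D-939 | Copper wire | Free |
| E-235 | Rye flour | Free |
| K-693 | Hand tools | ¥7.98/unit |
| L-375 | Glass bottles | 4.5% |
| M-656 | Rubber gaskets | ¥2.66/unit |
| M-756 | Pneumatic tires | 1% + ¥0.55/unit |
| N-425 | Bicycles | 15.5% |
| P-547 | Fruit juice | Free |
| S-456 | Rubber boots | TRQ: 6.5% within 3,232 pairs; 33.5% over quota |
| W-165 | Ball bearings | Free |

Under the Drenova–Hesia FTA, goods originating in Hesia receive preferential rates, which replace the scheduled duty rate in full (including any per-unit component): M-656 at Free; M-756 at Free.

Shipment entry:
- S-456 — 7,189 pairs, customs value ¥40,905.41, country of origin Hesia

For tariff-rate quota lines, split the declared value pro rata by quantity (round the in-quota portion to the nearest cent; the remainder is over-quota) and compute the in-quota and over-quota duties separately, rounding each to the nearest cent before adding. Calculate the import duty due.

Line 1 (S-456, Hesia, 7,189 pairs, ¥40,905.41):
Code S-456 is under a tariff-rate quota (threshold 3,232 pairs). In-quota: 3,232 pairs at 6.5%; over-quota: 3,957 pairs at 33.5%.
Pro-rata value split: in-quota = ¥40,905.41 × 3,232/7,189 = ¥18,390.08; over-quota = ¥40,905.41 − ¥18,390.08 = ¥22,515.33.
In-quota duty = ¥18,390.08 × 6.5% = ¥1,195.36. Over-quota duty = ¥22,515.33 × 33.5% = ¥7,542.64.
Line duty = ¥1,195.36 + ¥7,542.64 = ¥8,738.00.

¥8,738.00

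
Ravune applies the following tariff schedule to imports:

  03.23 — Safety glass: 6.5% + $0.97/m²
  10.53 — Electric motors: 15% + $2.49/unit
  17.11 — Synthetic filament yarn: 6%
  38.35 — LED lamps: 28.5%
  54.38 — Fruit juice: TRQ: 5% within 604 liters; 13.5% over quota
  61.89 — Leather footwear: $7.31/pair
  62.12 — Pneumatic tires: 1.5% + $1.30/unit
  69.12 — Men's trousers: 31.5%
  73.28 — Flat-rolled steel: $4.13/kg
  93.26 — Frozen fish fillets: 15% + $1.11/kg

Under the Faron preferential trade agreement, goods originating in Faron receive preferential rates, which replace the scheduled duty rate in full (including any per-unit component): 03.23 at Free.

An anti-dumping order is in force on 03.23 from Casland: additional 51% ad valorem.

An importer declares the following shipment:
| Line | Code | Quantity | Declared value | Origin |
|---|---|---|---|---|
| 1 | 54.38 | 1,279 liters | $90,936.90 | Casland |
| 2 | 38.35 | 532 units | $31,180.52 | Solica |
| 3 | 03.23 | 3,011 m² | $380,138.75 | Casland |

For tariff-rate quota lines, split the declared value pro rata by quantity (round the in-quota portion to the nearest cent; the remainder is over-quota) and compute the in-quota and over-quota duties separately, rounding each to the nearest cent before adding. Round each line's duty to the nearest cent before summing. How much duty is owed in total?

$239,013.11

Line 1 (54.38, Casland, 1,279 liters, $90,936.90):
Code 54.38 is under a tariff-rate quota (threshold 604 liters). In-quota: 604 liters at 5%; over-quota: 675 liters at 13.5%.
Pro-rata value split: in-quota = $90,936.90 × 604/1,279 = $42,944.40; over-quota = $90,936.90 − $42,944.40 = $47,992.50.
In-quota duty = $42,944.40 × 5% = $2,147.22. Over-quota duty = $47,992.50 × 13.5% = $6,478.99.
Line duty = $2,147.22 + $6,478.99 = $8,626.21.
Line 2 (38.35, Solica, 532 units, $31,180.52):
Base rate for 38.35 is 28.5%.
Duty = $31,180.52 × 28.5% = $8,886.45.
Line 3 (03.23, Casland, 3,011 m², $380,138.75):
Base rate for 03.23 is 6.5% + $0.97/m².
03.23 has an FTA preferential rate, but origin Casland is not Faron; base rate stands.
Additional duty on 03.23 from Casland: +51%. Applied ad valorem rate: 6.5% + 51% = 57.5%.
Duty = $380,138.75 × 57.5% + 3,011 × $0.97 = $221,500.45.
Total = $8,626.21 + $8,886.45 + $221,500.45 = $239,013.11.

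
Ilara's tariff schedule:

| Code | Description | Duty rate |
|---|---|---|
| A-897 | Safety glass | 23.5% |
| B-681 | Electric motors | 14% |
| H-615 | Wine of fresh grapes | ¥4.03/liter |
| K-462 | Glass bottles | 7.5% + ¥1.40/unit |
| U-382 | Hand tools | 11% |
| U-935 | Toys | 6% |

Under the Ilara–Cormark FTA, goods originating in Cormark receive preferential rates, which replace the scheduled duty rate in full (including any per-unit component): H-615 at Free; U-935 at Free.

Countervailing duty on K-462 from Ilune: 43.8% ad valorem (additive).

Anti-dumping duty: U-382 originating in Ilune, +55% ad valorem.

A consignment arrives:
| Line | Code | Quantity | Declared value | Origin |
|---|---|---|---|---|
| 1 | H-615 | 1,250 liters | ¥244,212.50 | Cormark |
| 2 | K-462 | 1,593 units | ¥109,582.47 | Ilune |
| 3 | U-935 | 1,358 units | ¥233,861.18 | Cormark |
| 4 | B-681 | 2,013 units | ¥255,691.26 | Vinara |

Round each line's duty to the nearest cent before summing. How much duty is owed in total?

Line 1 (H-615, Cormark, 1,250 liters, ¥244,212.50):
Base rate for H-615 is ¥4.03/liter.
Origin Cormark qualifies under the Ilara–Cormark agreement and H-615 is covered: preferential rate Free applies instead.
Duty = ¥244,212.50 × 0% = ¥0.00.
Line 2 (K-462, Ilune, 1,593 units, ¥109,582.47):
Base rate for K-462 is 7.5% + ¥1.40/unit.
Additional duty on K-462 from Ilune: +43.8%. Applied ad valorem rate: 7.5% + 43.8% = 51.3%.
Duty = ¥109,582.47 × 51.3% + 1,593 × ¥1.40 = ¥58,446.01.
Line 3 (U-935, Cormark, 1,358 units, ¥233,861.18):
Base rate for U-935 is 6%.
Origin Cormark qualifies under the Ilara–Cormark agreement and U-935 is covered: preferential rate Free applies instead.
Duty = ¥233,861.18 × 0% = ¥0.00.
Line 4 (B-681, Vinara, 2,013 units, ¥255,691.26):
Base rate for B-681 is 14%.
Duty = ¥255,691.26 × 14% = ¥35,796.78.
Total = ¥0.00 + ¥58,446.01 + ¥0.00 + ¥35,796.78 = ¥94,242.79.

¥94,242.79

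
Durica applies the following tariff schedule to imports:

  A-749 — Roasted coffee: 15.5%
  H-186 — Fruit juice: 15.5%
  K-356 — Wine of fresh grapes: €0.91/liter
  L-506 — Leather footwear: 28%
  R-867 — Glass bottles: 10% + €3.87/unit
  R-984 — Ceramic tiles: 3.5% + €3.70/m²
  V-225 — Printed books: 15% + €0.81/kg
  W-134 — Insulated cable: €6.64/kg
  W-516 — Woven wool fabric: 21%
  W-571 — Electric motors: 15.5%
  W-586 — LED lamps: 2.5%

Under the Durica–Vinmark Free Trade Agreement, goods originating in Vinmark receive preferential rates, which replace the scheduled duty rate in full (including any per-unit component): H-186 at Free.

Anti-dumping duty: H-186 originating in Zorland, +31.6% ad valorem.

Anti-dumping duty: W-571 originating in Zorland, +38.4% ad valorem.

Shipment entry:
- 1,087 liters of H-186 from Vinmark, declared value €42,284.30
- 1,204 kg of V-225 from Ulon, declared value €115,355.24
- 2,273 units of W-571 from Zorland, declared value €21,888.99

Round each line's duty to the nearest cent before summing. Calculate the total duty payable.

Line 1 (H-186, Vinmark, 1,087 liters, €42,284.30):
Base rate for H-186 is 15.5%.
Origin Vinmark qualifies under the Durica–Vinmark agreement and H-186 is covered: preferential rate Free applies instead.
The additional-duty order on H-186 targets Zorland, not Vinmark; it does not apply.
Duty = €42,284.30 × 0% = €0.00.
Line 2 (V-225, Ulon, 1,204 kg, €115,355.24):
Base rate for V-225 is 15% + €0.81/kg.
Duty = €115,355.24 × 15% + 1,204 × €0.81 = €18,278.53.
Line 3 (W-571, Zorland, 2,273 units, €21,888.99):
Base rate for W-571 is 15.5%.
Additional duty on W-571 from Zorland: +38.4%. Applied ad valorem rate: 15.5% + 38.4% = 53.9%.
Duty = €21,888.99 × 53.9% = €11,798.17.
Total = €0.00 + €18,278.53 + €11,798.17 = €30,076.70.

€30,076.70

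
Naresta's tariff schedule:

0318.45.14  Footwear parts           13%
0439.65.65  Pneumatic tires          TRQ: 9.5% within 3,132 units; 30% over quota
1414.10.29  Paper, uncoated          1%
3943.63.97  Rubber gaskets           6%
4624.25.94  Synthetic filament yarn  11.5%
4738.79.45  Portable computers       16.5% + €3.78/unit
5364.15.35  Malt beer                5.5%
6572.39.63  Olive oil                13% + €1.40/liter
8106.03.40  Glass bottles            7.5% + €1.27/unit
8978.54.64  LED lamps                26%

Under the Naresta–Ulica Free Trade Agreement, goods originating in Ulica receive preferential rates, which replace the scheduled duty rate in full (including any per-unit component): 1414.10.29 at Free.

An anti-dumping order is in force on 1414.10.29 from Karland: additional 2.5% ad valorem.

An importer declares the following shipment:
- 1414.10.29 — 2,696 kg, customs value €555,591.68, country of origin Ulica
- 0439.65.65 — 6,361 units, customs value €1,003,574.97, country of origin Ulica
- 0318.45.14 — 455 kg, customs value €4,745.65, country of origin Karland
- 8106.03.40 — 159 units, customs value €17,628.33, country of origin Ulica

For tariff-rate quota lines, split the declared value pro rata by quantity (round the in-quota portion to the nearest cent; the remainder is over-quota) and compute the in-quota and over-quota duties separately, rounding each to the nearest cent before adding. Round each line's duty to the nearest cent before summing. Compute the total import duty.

Line 1 (1414.10.29, Ulica, 2,696 kg, €555,591.68):
Base rate for 1414.10.29 is 1%.
Origin Ulica qualifies under the Naresta–Ulica agreement and 1414.10.29 is covered: preferential rate Free applies instead.
The additional-duty order on 1414.10.29 targets Karland, not Ulica; it does not apply.
Duty = €555,591.68 × 0% = €0.00.
Line 2 (0439.65.65, Ulica, 6,361 units, €1,003,574.97):
Code 0439.65.65 is under a tariff-rate quota (threshold 3,132 units). In-quota: 3,132 units at 9.5%; over-quota: 3,229 units at 30%.
Pro-rata value split: in-quota = €1,003,574.97 × 3,132/6,361 = €494,135.64; over-quota = €1,003,574.97 − €494,135.64 = €509,439.33.
In-quota duty = €494,135.64 × 9.5% = €46,942.89. Over-quota duty = €509,439.33 × 30% = €152,831.80.
Line duty = €46,942.89 + €152,831.80 = €199,774.69.
Line 3 (0318.45.14, Karland, 455 kg, €4,745.65):
Base rate for 0318.45.14 is 13%.
Duty = €4,745.65 × 13% = €616.93.
Line 4 (8106.03.40, Ulica, 159 units, €17,628.33):
Base rate for 8106.03.40 is 7.5% + €1.27/unit.
Origin Ulica is the FTA partner but 8106.03.40 is not on the preference list; base rate stands.
Duty = €17,628.33 × 7.5% + 159 × €1.27 = €1,524.05.
Total = €0.00 + €199,774.69 + €616.93 + €1,524.05 = €201,915.67.

€201,915.67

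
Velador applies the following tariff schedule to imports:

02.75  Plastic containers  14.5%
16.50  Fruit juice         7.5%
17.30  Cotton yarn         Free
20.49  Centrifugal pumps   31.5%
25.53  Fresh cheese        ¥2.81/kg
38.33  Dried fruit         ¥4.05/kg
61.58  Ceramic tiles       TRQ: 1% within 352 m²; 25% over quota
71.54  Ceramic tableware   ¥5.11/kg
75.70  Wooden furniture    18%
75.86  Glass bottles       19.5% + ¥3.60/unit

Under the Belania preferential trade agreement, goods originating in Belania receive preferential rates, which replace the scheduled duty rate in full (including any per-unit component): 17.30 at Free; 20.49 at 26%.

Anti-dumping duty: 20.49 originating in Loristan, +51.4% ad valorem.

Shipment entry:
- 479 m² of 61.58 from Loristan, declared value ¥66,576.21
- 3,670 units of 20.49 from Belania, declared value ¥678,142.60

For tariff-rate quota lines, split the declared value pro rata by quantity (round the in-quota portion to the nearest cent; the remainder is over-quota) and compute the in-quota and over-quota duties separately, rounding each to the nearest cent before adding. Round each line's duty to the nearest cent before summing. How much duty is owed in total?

¥181,219.25

Line 1 (61.58, Loristan, 479 m², ¥66,576.21):
Code 61.58 is under a tariff-rate quota (threshold 352 m²). In-quota: 352 m² at 1%; over-quota: 127 m² at 25%.
Pro-rata value split: in-quota = ¥66,576.21 × 352/479 = ¥48,924.48; over-quota = ¥66,576.21 − ¥48,924.48 = ¥17,651.73.
In-quota duty = ¥48,924.48 × 1% = ¥489.24. Over-quota duty = ¥17,651.73 × 25% = ¥4,412.93.
Line duty = ¥489.24 + ¥4,412.93 = ¥4,902.17.
Line 2 (20.49, Belania, 3,670 units, ¥678,142.60):
Base rate for 20.49 is 31.5%.
Origin Belania qualifies under the Velador–Belania agreement and 20.49 is covered: preferential rate 26% applies instead.
The additional-duty order on 20.49 targets Loristan, not Belania; it does not apply.
Duty = ¥678,142.60 × 26% = ¥176,317.08.
Total = ¥4,902.17 + ¥176,317.08 = ¥181,219.25.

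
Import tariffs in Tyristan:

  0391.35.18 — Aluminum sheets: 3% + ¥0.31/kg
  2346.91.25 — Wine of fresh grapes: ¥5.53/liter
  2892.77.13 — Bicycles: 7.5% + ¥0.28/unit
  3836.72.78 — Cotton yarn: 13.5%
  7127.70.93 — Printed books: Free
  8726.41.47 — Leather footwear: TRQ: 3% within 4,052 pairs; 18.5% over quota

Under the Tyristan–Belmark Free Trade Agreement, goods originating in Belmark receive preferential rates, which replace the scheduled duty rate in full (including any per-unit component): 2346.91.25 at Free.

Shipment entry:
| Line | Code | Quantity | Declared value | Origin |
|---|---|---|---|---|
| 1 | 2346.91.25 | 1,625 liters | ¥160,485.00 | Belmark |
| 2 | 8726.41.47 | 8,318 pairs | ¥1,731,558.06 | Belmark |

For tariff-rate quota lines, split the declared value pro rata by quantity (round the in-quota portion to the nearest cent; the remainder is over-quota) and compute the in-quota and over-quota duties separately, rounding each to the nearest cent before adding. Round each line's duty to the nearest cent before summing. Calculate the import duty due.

¥189,595.00

Line 1 (2346.91.25, Belmark, 1,625 liters, ¥160,485.00):
Base rate for 2346.91.25 is ¥5.53/liter.
Origin Belmark qualifies under the Tyristan–Belmark agreement and 2346.91.25 is covered: preferential rate Free applies instead.
Duty = ¥160,485.00 × 0% = ¥0.00.
Line 2 (8726.41.47, Belmark, 8,318 pairs, ¥1,731,558.06):
Code 8726.41.47 is under a tariff-rate quota (threshold 4,052 pairs). In-quota: 4,052 pairs at 3%; over-quota: 4,266 pairs at 18.5%.
Pro-rata value split: in-quota = ¥1,731,558.06 × 4,052/8,318 = ¥843,504.84; over-quota = ¥1,731,558.06 − ¥843,504.84 = ¥888,053.22.
In-quota duty = ¥843,504.84 × 3% = ¥25,305.15. Over-quota duty = ¥888,053.22 × 18.5% = ¥164,289.85.
Line duty = ¥25,305.15 + ¥164,289.85 = ¥189,595.00.
Total = ¥0.00 + ¥189,595.00 = ¥189,595.00.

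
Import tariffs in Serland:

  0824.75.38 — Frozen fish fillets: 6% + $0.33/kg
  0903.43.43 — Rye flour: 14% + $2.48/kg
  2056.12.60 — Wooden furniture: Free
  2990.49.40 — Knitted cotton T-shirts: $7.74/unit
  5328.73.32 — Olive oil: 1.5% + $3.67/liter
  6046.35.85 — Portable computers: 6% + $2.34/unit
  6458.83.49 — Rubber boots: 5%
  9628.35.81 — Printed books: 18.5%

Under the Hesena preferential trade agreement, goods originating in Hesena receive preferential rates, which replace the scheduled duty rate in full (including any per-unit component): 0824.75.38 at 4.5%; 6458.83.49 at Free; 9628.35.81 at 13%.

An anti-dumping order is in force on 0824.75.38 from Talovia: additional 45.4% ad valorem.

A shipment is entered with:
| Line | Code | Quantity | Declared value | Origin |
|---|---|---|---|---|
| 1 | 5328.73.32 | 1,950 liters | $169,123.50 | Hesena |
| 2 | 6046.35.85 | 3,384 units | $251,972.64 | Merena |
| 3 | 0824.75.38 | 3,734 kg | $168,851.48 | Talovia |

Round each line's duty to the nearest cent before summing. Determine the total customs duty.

Line 1 (5328.73.32, Hesena, 1,950 liters, $169,123.50):
Base rate for 5328.73.32 is 1.5% + $3.67/liter.
Origin Hesena is the FTA partner but 5328.73.32 is not on the preference list; base rate stands.
Duty = $169,123.50 × 1.5% + 1,950 × $3.67 = $9,693.35.
Line 2 (6046.35.85, Merena, 3,384 units, $251,972.64):
Base rate for 6046.35.85 is 6% + $2.34/unit.
Duty = $251,972.64 × 6% + 3,384 × $2.34 = $23,036.92.
Line 3 (0824.75.38, Talovia, 3,734 kg, $168,851.48):
Base rate for 0824.75.38 is 6% + $0.33/kg.
0824.75.38 has an FTA preferential rate, but origin Talovia is not Hesena; base rate stands.
Additional duty on 0824.75.38 from Talovia: +45.4%. Applied ad valorem rate: 6% + 45.4% = 51.4%.
Duty = $168,851.48 × 51.4% + 3,734 × $0.33 = $88,021.88.
Total = $9,693.35 + $23,036.92 + $88,021.88 = $120,752.15.

$120,752.15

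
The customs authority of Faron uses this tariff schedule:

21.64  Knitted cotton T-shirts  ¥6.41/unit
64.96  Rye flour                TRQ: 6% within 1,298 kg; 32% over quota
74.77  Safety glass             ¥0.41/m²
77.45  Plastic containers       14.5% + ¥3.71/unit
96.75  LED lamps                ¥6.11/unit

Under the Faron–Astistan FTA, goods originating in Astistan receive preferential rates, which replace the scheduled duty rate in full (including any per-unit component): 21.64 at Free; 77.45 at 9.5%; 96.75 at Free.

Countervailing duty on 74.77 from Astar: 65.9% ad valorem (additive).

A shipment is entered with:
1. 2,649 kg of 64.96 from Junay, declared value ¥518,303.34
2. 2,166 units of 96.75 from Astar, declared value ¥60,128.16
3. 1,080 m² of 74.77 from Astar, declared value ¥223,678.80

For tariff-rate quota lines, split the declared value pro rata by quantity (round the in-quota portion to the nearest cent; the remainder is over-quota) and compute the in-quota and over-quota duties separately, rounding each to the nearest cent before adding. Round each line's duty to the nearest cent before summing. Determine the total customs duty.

¥260,907.12

Line 1 (64.96, Junay, 2,649 kg, ¥518,303.34):
Code 64.96 is under a tariff-rate quota (threshold 1,298 kg). In-quota: 1,298 kg at 6%; over-quota: 1,351 kg at 32%.
Pro-rata value split: in-quota = ¥518,303.34 × 1,298/2,649 = ¥253,966.68; over-quota = ¥518,303.34 − ¥253,966.68 = ¥264,336.66.
In-quota duty = ¥253,966.68 × 6% = ¥15,238.00. Over-quota duty = ¥264,336.66 × 32% = ¥84,587.73.
Line duty = ¥15,238.00 + ¥84,587.73 = ¥99,825.73.
Line 2 (96.75, Astar, 2,166 units, ¥60,128.16):
Base rate for 96.75 is ¥6.11/unit.
96.75 has an FTA preferential rate, but origin Astar is not Astistan; base rate stands.
Duty = 2,166 × ¥6.11 = ¥13,234.26.
Line 3 (74.77, Astar, 1,080 m², ¥223,678.80):
Base rate for 74.77 is ¥0.41/m².
Additional duty on 74.77 from Astar: +65.9% ad valorem. Applied ad valorem rate = 65.9%.
Duty = ¥223,678.80 × 65.9% + 1,080 × ¥0.41 = ¥147,847.13.
Total = ¥99,825.73 + ¥13,234.26 + ¥147,847.13 = ¥260,907.12.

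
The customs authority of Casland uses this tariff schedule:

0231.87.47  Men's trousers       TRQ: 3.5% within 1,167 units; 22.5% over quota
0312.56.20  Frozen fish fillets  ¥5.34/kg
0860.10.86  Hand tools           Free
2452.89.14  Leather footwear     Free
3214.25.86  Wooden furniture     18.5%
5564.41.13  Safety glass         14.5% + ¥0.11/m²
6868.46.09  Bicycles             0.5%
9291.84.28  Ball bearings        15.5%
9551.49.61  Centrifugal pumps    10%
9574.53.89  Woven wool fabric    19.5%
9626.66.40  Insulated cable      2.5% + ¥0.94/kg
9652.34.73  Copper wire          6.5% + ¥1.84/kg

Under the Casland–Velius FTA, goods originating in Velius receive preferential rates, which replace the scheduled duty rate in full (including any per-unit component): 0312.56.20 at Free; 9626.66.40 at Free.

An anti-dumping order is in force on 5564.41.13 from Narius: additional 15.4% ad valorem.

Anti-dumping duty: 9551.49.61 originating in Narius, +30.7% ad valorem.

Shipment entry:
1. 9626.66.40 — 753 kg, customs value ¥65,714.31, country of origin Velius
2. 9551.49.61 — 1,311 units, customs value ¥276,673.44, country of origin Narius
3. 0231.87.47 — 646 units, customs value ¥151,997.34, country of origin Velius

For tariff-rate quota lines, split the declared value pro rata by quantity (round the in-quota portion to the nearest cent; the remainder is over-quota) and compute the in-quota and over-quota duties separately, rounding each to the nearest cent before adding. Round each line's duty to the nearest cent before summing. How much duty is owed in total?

Line 1 (9626.66.40, Velius, 753 kg, ¥65,714.31):
Base rate for 9626.66.40 is 2.5% + ¥0.94/kg.
Origin Velius qualifies under the Casland–Velius agreement and 9626.66.40 is covered: preferential rate Free applies instead.
Duty = ¥65,714.31 × 0% = ¥0.00.
Line 2 (9551.49.61, Narius, 1,311 units, ¥276,673.44):
Base rate for 9551.49.61 is 10%.
Additional duty on 9551.49.61 from Narius: +30.7%. Applied ad valorem rate: 10% + 30.7% = 40.7%.
Duty = ¥276,673.44 × 40.7% = ¥112,606.09.
Line 3 (0231.87.47, Velius, 646 units, ¥151,997.34):
Code 0231.87.47 is under a tariff-rate quota (threshold 1,167 units). Quantity 646 units is within the quota, so the in-quota rate 3.5% applies to the full value.
Duty = ¥151,997.34 × 3.5% = ¥5,319.91.
Total = ¥0.00 + ¥112,606.09 + ¥5,319.91 = ¥117,926.00.

¥117,926.00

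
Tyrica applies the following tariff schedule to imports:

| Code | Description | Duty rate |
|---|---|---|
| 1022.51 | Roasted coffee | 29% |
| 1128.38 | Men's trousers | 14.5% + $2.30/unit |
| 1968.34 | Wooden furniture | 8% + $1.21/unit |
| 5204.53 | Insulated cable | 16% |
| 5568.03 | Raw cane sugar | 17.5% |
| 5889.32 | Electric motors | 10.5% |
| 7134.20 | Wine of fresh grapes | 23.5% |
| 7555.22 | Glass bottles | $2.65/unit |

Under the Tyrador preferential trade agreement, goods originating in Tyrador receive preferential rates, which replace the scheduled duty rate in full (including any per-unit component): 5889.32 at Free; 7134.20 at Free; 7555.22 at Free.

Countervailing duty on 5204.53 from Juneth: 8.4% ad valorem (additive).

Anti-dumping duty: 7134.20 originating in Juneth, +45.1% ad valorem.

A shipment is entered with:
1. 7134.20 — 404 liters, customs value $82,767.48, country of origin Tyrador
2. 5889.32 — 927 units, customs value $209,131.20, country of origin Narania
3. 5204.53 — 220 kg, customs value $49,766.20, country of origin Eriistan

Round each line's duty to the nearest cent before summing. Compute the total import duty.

Line 1 (7134.20, Tyrador, 404 liters, $82,767.48):
Base rate for 7134.20 is 23.5%.
Origin Tyrador qualifies under the Tyrica–Tyrador agreement and 7134.20 is covered: preferential rate Free applies instead.
The additional-duty order on 7134.20 targets Juneth, not Tyrador; it does not apply.
Duty = $82,767.48 × 0% = $0.00.
Line 2 (5889.32, Narania, 927 units, $209,131.20):
Base rate for 5889.32 is 10.5%.
5889.32 has an FTA preferential rate, but origin Narania is not Tyrador; base rate stands.
Duty = $209,131.20 × 10.5% = $21,958.78.
Line 3 (5204.53, Eriistan, 220 kg, $49,766.20):
Base rate for 5204.53 is 16%.
The additional-duty order on 5204.53 targets Juneth, not Eriistan; it does not apply.
Duty = $49,766.20 × 16% = $7,962.59.
Total = $0.00 + $21,958.78 + $7,962.59 = $29,921.37.

$29,921.37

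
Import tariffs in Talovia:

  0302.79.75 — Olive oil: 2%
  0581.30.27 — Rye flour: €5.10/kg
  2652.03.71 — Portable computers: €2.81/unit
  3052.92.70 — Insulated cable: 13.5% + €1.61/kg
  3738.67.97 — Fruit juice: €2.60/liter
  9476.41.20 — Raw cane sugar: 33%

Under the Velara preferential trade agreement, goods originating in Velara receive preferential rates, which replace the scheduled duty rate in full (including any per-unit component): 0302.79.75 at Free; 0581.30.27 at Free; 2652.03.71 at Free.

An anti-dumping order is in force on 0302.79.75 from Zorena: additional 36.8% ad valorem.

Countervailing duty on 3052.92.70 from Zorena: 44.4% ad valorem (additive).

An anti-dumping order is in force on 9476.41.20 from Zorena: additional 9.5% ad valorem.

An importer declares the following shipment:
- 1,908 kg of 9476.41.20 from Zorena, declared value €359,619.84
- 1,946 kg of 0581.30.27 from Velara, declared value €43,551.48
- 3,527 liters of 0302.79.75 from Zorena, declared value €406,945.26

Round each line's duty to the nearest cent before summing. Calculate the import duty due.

Line 1 (9476.41.20, Zorena, 1,908 kg, €359,619.84):
Base rate for 9476.41.20 is 33%.
Additional duty on 9476.41.20 from Zorena: +9.5%. Applied ad valorem rate: 33% + 9.5% = 42.5%.
Duty = €359,619.84 × 42.5% = €152,838.43.
Line 2 (0581.30.27, Velara, 1,946 kg, €43,551.48):
Base rate for 0581.30.27 is €5.10/kg.
Origin Velara qualifies under the Talovia–Velara agreement and 0581.30.27 is covered: preferential rate Free applies instead.
Duty = €43,551.48 × 0% = €0.00.
Line 3 (0302.79.75, Zorena, 3,527 liters, €406,945.26):
Base rate for 0302.79.75 is 2%.
0302.79.75 has an FTA preferential rate, but origin Zorena is not Velara; base rate stands.
Additional duty on 0302.79.75 from Zorena: +36.8%. Applied ad valorem rate: 2% + 36.8% = 38.8%.
Duty = €406,945.26 × 38.8% = €157,894.76.
Total = €152,838.43 + €0.00 + €157,894.76 = €310,733.19.

€310,733.19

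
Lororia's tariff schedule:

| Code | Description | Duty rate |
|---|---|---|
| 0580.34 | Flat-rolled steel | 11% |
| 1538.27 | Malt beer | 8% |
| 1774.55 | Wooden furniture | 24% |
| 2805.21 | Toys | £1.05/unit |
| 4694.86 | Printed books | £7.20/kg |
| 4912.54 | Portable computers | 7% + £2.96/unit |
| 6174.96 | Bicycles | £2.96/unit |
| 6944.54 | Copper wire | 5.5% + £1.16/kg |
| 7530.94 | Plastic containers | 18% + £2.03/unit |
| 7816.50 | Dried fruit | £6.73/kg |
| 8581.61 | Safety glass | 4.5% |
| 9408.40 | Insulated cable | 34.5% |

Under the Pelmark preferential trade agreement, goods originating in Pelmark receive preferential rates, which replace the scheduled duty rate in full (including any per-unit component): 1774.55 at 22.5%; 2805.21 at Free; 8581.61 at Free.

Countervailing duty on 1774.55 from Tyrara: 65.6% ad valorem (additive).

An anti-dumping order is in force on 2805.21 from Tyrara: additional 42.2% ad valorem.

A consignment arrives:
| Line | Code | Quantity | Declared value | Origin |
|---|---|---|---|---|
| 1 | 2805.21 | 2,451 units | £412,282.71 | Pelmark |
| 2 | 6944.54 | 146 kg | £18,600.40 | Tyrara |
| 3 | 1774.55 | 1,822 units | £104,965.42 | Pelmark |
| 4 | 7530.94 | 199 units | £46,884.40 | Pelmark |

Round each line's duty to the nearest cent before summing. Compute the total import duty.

£33,652.76

Line 1 (2805.21, Pelmark, 2,451 units, £412,282.71):
Base rate for 2805.21 is £1.05/unit.
Origin Pelmark qualifies under the Lororia–Pelmark agreement and 2805.21 is covered: preferential rate Free applies instead.
The additional-duty order on 2805.21 targets Tyrara, not Pelmark; it does not apply.
Duty = £412,282.71 × 0% = £0.00.
Line 2 (6944.54, Tyrara, 146 kg, £18,600.40):
Base rate for 6944.54 is 5.5% + £1.16/kg.
Duty = £18,600.40 × 5.5% + 146 × £1.16 = £1,192.38.
Line 3 (1774.55, Pelmark, 1,822 units, £104,965.42):
Base rate for 1774.55 is 24%.
Origin Pelmark qualifies under the Lororia–Pelmark agreement and 1774.55 is covered: preferential rate 22.5% applies instead.
The additional-duty order on 1774.55 targets Tyrara, not Pelmark; it does not apply.
Duty = £104,965.42 × 22.5% = £23,617.22.
Line 4 (7530.94, Pelmark, 199 units, £46,884.40):
Base rate for 7530.94 is 18% + £2.03/unit.
Origin Pelmark is the FTA partner but 7530.94 is not on the preference list; base rate stands.
Duty = £46,884.40 × 18% + 199 × £2.03 = £8,843.16.
Total = £0.00 + £1,192.38 + £23,617.22 + £8,843.16 = £33,652.76.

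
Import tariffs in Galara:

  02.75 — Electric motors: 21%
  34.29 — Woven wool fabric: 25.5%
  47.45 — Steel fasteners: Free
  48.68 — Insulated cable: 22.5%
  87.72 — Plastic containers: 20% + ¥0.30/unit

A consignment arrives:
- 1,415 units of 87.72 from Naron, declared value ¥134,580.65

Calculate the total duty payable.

¥27,340.63

Line 1 (87.72, Naron, 1,415 units, ¥134,580.65):
Base rate for 87.72 is 20% + ¥0.30/unit.
Duty = ¥134,580.65 × 20% + 1,415 × ¥0.30 = ¥27,340.63.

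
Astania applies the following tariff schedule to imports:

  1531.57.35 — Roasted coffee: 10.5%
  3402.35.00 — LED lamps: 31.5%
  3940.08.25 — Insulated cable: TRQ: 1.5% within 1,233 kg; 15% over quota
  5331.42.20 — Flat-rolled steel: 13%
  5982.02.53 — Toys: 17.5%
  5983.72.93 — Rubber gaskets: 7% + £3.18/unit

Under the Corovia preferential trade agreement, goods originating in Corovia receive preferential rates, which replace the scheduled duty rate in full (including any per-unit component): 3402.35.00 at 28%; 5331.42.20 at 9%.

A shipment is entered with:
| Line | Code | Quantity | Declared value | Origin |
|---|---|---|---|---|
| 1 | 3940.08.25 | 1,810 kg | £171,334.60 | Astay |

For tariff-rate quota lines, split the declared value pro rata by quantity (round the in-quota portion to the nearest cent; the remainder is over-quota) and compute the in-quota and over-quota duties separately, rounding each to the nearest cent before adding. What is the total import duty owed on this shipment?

Line 1 (3940.08.25, Astay, 1,810 kg, £171,334.60):
Code 3940.08.25 is under a tariff-rate quota (threshold 1,233 kg). In-quota: 1,233 kg at 1.5%; over-quota: 577 kg at 15%.
Pro-rata value split: in-quota = £171,334.60 × 1,233/1,810 = £116,715.78; over-quota = £171,334.60 − £116,715.78 = £54,618.82.
In-quota duty = £116,715.78 × 1.5% = £1,750.74. Over-quota duty = £54,618.82 × 15% = £8,192.82.
Line duty = £1,750.74 + £8,192.82 = £9,943.56.

£9,943.56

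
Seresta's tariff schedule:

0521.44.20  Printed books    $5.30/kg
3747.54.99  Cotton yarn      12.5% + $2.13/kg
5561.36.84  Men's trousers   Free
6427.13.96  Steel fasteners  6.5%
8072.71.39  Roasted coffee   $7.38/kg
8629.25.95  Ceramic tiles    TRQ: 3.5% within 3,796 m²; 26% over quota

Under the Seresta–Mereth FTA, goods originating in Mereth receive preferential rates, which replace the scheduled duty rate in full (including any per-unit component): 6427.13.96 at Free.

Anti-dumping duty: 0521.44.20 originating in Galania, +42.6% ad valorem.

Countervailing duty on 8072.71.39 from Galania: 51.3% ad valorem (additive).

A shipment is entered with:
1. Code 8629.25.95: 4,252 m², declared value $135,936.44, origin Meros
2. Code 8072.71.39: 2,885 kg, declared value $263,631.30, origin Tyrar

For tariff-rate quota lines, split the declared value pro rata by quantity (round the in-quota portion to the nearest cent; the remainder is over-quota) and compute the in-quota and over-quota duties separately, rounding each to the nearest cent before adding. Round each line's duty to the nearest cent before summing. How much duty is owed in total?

Line 1 (8629.25.95, Meros, 4,252 m², $135,936.44):
Code 8629.25.95 is under a tariff-rate quota (threshold 3,796 m²). In-quota: 3,796 m² at 3.5%; over-quota: 456 m² at 26%.
Pro-rata value split: in-quota = $135,936.44 × 3,796/4,252 = $121,358.12; over-quota = $135,936.44 − $121,358.12 = $14,578.32.
In-quota duty = $121,358.12 × 3.5% = $4,247.53. Over-quota duty = $14,578.32 × 26% = $3,790.36.
Line duty = $4,247.53 + $3,790.36 = $8,037.89.
Line 2 (8072.71.39, Tyrar, 2,885 kg, $263,631.30):
Base rate for 8072.71.39 is $7.38/kg.
The additional-duty order on 8072.71.39 targets Galania, not Tyrar; it does not apply.
Duty = 2,885 × $7.38 = $21,291.30.
Total = $8,037.89 + $21,291.30 = $29,329.19.

$29,329.19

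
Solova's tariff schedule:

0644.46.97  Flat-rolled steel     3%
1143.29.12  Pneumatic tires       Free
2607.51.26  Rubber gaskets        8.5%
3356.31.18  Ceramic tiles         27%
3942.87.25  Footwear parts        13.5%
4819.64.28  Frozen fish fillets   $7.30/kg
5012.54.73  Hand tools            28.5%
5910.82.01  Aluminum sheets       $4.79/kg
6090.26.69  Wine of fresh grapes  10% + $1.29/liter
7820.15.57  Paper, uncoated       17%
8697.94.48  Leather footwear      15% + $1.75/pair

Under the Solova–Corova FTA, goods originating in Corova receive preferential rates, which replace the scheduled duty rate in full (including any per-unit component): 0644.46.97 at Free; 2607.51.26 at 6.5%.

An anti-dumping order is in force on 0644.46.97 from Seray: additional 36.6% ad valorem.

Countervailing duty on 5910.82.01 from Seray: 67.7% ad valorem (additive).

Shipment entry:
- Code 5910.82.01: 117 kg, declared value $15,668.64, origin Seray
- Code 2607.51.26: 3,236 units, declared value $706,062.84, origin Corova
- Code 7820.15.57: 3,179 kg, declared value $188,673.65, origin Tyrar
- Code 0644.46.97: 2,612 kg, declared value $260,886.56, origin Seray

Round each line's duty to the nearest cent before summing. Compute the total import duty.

$192,447.78

Line 1 (5910.82.01, Seray, 117 kg, $15,668.64):
Base rate for 5910.82.01 is $4.79/kg.
Additional duty on 5910.82.01 from Seray: +67.7% ad valorem. Applied ad valorem rate = 67.7%.
Duty = $15,668.64 × 67.7% + 117 × $4.79 = $11,168.10.
Line 2 (2607.51.26, Corova, 3,236 units, $706,062.84):
Base rate for 2607.51.26 is 8.5%.
Origin Corova qualifies under the Solova–Corova agreement and 2607.51.26 is covered: preferential rate 6.5% applies instead.
Duty = $706,062.84 × 6.5% = $45,894.08.
Line 3 (7820.15.57, Tyrar, 3,179 kg, $188,673.65):
Base rate for 7820.15.57 is 17%.
Duty = $188,673.65 × 17% = $32,074.52.
Line 4 (0644.46.97, Seray, 2,612 kg, $260,886.56):
Base rate for 0644.46.97 is 3%.
0644.46.97 has an FTA preferential rate, but origin Seray is not Corova; base rate stands.
Additional duty on 0644.46.97 from Seray: +36.6%. Applied ad valorem rate: 3% + 36.6% = 39.6%.
Duty = $260,886.56 × 39.6% = $103,311.08.
Total = $11,168.10 + $45,894.08 + $32,074.52 + $103,311.08 = $192,447.78.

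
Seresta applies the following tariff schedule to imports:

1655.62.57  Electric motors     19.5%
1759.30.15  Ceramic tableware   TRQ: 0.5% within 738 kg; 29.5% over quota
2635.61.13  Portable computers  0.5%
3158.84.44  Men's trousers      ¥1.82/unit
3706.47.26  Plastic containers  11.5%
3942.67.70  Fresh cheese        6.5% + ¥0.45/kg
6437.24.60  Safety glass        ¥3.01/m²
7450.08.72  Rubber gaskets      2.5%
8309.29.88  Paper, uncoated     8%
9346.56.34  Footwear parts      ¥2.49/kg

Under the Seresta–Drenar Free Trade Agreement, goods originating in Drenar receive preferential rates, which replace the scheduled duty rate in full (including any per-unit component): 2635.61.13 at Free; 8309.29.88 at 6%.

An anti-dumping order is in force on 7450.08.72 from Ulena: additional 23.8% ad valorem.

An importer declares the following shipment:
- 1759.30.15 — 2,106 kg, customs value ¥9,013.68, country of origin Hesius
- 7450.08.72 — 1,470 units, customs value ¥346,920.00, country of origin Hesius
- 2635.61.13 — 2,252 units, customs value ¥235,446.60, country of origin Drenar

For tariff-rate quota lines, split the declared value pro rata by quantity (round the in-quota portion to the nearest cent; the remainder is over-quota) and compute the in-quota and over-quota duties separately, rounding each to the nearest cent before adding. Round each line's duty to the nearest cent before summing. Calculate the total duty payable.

¥10,416.03

Line 1 (1759.30.15, Hesius, 2,106 kg, ¥9,013.68):
Code 1759.30.15 is under a tariff-rate quota (threshold 738 kg). In-quota: 738 kg at 0.5%; over-quota: 1,368 kg at 29.5%.
Pro-rata value split: in-quota = ¥9,013.68 × 738/2,106 = ¥3,158.64; over-quota = ¥9,013.68 − ¥3,158.64 = ¥5,855.04.
In-quota duty = ¥3,158.64 × 0.5% = ¥15.79. Over-quota duty = ¥5,855.04 × 29.5% = ¥1,727.24.
Line duty = ¥15.79 + ¥1,727.24 = ¥1,743.03.
Line 2 (7450.08.72, Hesius, 1,470 units, ¥346,920.00):
Base rate for 7450.08.72 is 2.5%.
The additional-duty order on 7450.08.72 targets Ulena, not Hesius; it does not apply.
Duty = ¥346,920.00 × 2.5% = ¥8,673.00.
Line 3 (2635.61.13, Drenar, 2,252 units, ¥235,446.60):
Base rate for 2635.61.13 is 0.5%.
Origin Drenar qualifies under the Seresta–Drenar agreement and 2635.61.13 is covered: preferential rate Free applies instead.
Duty = ¥235,446.60 × 0% = ¥0.00.
Total = ¥1,743.03 + ¥8,673.00 + ¥0.00 = ¥10,416.03.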